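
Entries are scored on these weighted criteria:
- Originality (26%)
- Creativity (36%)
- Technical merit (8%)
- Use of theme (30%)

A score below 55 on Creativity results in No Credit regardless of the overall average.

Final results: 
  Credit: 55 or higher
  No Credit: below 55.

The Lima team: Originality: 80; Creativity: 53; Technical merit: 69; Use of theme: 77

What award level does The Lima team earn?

No Credit

Creativity score 53 < 55: minimum not met.
Weighted total:
  Originality 80 × 0.26 = 20.8
  Creativity 53 × 0.36 = 19.08
  Technical merit 69 × 0.08 = 5.52
  Use of theme 77 × 0.3 = 23.1
Sum = 68.5
Because the Creativity minimum was not met, the result is No Credit.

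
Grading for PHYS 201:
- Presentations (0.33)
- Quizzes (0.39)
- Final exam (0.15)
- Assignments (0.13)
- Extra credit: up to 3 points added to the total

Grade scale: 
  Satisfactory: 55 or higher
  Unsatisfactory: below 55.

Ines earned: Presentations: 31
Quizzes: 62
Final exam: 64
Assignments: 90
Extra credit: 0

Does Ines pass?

Satisfactory

Weighted total:
  Presentations 31 × 0.33 = 10.23
  Quizzes 62 × 0.39 = 24.18
  Final exam 64 × 0.15 = 9.6
  Assignments 90 × 0.13 = 11.7
Sum = 55.71
Extra credit: 55.71 + 0 = 55.71
55.71 ≥ 55 → Satisfactory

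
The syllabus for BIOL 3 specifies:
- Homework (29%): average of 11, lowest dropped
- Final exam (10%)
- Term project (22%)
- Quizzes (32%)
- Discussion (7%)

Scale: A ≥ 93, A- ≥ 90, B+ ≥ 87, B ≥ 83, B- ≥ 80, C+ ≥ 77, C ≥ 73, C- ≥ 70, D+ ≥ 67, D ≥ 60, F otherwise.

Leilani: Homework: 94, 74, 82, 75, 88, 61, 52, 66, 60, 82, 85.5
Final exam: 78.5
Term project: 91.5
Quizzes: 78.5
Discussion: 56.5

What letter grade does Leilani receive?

Homework: drop 52 → average of remaining 10 = 767.5/10 = 76.75
Weighted total:
  Homework 76.75 × 0.29 = 22.2575
  Final exam 78.5 × 0.1 = 7.85
  Term project 91.5 × 0.22 = 20.13
  Quizzes 78.5 × 0.32 = 25.12
  Discussion 56.5 × 0.07 = 3.955
Sum = 79.3125
79.3125 is ≥ 77 and < 80 → C+

C+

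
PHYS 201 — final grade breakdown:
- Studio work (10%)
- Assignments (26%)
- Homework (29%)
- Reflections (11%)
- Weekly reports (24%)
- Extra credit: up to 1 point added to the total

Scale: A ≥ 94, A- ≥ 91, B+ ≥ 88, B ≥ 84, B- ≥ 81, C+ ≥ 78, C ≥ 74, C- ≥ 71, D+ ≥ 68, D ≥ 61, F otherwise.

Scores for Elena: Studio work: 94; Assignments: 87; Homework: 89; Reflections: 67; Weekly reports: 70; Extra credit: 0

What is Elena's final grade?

Weighted total:
  Studio work 94 × 0.1 = 9.4
  Assignments 87 × 0.26 = 22.62
  Homework 89 × 0.29 = 25.81
  Reflections 67 × 0.11 = 7.37
  Weekly reports 70 × 0.24 = 16.8
Sum = 82
Extra credit: 82 + 0 = 82
82 is ≥ 81 and < 84 → B-

B-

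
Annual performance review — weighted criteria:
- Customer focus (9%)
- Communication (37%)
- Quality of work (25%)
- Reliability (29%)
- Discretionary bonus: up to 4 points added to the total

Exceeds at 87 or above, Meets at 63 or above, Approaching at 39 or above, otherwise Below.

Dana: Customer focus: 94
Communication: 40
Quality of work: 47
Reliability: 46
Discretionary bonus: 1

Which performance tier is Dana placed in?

Approaching

Weighted total:
  Customer focus 94 × 0.09 = 8.46
  Communication 40 × 0.37 = 14.8
  Quality of work 47 × 0.25 = 11.75
  Reliability 46 × 0.29 = 13.34
Sum = 48.35
Discretionary bonus: 48.35 + 1 = 49.35
49.35 is ≥ 39 and < 63 → Approaching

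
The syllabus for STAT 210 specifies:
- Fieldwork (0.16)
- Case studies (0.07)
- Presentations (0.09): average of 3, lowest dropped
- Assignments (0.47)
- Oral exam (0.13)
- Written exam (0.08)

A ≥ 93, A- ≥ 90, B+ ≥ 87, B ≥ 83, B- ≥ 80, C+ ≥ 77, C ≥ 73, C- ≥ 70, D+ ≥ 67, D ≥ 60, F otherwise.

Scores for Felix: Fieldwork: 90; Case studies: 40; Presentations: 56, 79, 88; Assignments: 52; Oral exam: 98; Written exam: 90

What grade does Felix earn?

D+

Presentations: drop 56 → average of remaining 2 = 167/2 = 83.5
Weighted total:
  Fieldwork 90 × 0.16 = 14.4
  Case studies 40 × 0.07 = 2.8
  Presentations 83.5 × 0.09 = 7.515
  Assignments 52 × 0.47 = 24.44
  Oral exam 98 × 0.13 = 12.74
  Written exam 90 × 0.08 = 7.2
Sum = 69.095
69.095 is ≥ 67 and < 70 → D+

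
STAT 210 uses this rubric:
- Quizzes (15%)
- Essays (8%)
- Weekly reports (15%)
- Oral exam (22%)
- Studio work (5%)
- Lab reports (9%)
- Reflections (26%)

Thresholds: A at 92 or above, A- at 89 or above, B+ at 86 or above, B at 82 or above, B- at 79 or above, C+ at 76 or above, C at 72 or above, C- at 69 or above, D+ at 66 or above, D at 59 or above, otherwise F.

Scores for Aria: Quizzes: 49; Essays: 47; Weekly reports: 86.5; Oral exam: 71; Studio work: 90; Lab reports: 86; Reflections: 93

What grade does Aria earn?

Weighted total:
  Quizzes 49 × 0.15 = 7.35
  Essays 47 × 0.08 = 3.76
  Weekly reports 86.5 × 0.15 = 12.975
  Oral exam 71 × 0.22 = 15.62
  Studio work 90 × 0.05 = 4.5
  Lab reports 86 × 0.09 = 7.74
  Reflections 93 × 0.26 = 24.18
Sum = 76.125
76.125 is ≥ 76 and < 79 → C+

C+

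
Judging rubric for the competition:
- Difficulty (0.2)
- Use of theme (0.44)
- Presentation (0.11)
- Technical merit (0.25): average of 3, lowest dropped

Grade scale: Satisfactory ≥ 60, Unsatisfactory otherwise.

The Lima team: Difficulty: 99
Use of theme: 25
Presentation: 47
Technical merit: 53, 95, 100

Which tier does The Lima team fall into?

Satisfactory

Technical merit: drop 53 → average of remaining 2 = 195/2 = 97.5
Weighted total:
  Difficulty 99 × 0.2 = 19.8
  Use of theme 25 × 0.44 = 11
  Presentation 47 × 0.11 = 5.17
  Technical merit 97.5 × 0.25 = 24.375
Sum = 60.345
60.345 ≥ 60 → Satisfactory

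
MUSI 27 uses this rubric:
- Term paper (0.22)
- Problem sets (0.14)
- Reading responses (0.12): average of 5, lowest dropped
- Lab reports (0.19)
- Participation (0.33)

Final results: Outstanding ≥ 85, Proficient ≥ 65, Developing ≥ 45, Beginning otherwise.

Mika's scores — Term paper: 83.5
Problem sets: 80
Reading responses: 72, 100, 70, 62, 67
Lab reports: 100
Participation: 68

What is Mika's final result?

Proficient

Reading responses: drop 62 → average of remaining 4 = 309/4 = 77.25
Weighted total:
  Term paper 83.5 × 0.22 = 18.37
  Problem sets 80 × 0.14 = 11.2
  Reading responses 77.25 × 0.12 = 9.27
  Lab reports 100 × 0.19 = 19
  Participation 68 × 0.33 = 22.44
Sum = 80.28
80.28 is ≥ 65 and < 85 → Proficient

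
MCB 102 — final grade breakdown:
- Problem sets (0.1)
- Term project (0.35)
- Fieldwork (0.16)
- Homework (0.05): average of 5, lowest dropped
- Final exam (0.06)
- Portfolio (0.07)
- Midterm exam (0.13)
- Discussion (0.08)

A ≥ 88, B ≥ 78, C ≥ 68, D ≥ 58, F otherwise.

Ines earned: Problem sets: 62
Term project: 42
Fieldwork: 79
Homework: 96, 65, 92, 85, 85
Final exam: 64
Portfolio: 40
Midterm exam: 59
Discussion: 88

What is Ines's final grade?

D

Homework: drop 65 → average of remaining 4 = 358/4 = 89.5
Weighted total:
  Problem sets 62 × 0.1 = 6.2
  Term project 42 × 0.35 = 14.7
  Fieldwork 79 × 0.16 = 12.64
  Homework 89.5 × 0.05 = 4.475
  Final exam 64 × 0.06 = 3.84
  Portfolio 40 × 0.07 = 2.8
  Midterm exam 59 × 0.13 = 7.67
  Discussion 88 × 0.08 = 7.04
Sum = 59.365
59.365 is ≥ 58 and < 68 → D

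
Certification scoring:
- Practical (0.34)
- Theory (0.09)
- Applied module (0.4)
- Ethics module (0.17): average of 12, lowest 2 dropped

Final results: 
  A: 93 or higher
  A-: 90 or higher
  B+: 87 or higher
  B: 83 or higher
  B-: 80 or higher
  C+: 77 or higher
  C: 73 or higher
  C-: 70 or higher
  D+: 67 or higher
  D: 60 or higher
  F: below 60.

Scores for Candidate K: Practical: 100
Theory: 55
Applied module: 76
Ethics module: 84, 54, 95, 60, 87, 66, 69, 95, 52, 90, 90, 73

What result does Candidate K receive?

Ethics module: drop 52, 54 → average of remaining 10 = 809/10 = 80.9
Weighted total:
  Practical 100 × 0.34 = 34
  Theory 55 × 0.09 = 4.95
  Applied module 76 × 0.4 = 30.4
  Ethics module 80.9 × 0.17 = 13.753
Sum = 83.103
83.103 is ≥ 83 and < 87 → B

B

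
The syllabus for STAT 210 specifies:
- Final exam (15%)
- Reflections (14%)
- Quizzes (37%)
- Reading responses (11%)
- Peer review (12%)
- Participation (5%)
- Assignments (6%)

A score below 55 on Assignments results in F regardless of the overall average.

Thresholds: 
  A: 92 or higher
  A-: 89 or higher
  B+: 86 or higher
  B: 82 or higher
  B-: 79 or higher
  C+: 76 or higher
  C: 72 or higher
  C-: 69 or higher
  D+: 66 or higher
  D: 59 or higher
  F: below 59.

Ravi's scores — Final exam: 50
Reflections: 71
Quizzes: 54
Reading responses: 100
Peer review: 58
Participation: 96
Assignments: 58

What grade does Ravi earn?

D

Assignments score 58 ≥ 55: minimum met.
Weighted total:
  Final exam 50 × 0.15 = 7.5
  Reflections 71 × 0.14 = 9.94
  Quizzes 54 × 0.37 = 19.98
  Reading responses 100 × 0.11 = 11
  Peer review 58 × 0.12 = 6.96
  Participation 96 × 0.05 = 4.8
  Assignments 58 × 0.06 = 3.48
Sum = 63.66
63.66 is ≥ 59 and < 66 → D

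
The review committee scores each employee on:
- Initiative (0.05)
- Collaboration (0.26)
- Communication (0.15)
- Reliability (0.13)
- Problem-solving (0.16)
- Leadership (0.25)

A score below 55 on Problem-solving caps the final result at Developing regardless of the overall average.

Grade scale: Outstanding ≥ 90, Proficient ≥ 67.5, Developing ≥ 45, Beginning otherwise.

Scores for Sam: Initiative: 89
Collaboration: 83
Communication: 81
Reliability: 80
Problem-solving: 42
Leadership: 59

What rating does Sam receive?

Developing

Problem-solving score 42 < 55: minimum not met.
Weighted total:
  Initiative 89 × 0.05 = 4.45
  Collaboration 83 × 0.26 = 21.58
  Communication 81 × 0.15 = 12.15
  Reliability 80 × 0.13 = 10.4
  Problem-solving 42 × 0.16 = 6.72
  Leadership 59 × 0.25 = 14.75
Sum = 70.05
70.05 would be Proficient; cap at Developing applies → Developing.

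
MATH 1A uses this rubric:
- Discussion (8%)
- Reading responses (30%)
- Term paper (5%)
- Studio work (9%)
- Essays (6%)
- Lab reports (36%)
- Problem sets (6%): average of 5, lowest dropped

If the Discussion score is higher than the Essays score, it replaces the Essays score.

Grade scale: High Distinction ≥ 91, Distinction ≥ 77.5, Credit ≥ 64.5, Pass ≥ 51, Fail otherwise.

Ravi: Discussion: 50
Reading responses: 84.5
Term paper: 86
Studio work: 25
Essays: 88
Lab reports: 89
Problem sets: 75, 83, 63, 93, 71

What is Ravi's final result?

Problem sets: drop 63 → average of remaining 4 = 322/4 = 80.5
Discussion (50) ≤ Essays (88), so Essays stays at 88.
Weighted total:
  Discussion 50 × 0.08 = 4
  Reading responses 84.5 × 0.3 = 25.35
  Term paper 86 × 0.05 = 4.3
  Studio work 25 × 0.09 = 2.25
  Essays 88 × 0.06 = 5.28
  Lab reports 89 × 0.36 = 32.04
  Problem sets 80.5 × 0.06 = 4.83
Sum = 78.05
78.05 is ≥ 77.5 and < 91 → Distinction

Distinction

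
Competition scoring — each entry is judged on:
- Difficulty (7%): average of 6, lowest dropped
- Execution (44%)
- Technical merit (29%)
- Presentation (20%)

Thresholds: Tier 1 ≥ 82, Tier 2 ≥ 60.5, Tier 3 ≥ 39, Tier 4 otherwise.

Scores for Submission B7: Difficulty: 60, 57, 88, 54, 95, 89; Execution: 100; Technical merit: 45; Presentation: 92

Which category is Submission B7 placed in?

Tier 2

Difficulty: drop 54 → average of remaining 5 = 389/5 = 77.8
Weighted total:
  Difficulty 77.8 × 0.07 = 5.446
  Execution 100 × 0.44 = 44
  Technical merit 45 × 0.29 = 13.05
  Presentation 92 × 0.2 = 18.4
Sum = 80.896
80.896 is ≥ 60.5 and < 82 → Tier 2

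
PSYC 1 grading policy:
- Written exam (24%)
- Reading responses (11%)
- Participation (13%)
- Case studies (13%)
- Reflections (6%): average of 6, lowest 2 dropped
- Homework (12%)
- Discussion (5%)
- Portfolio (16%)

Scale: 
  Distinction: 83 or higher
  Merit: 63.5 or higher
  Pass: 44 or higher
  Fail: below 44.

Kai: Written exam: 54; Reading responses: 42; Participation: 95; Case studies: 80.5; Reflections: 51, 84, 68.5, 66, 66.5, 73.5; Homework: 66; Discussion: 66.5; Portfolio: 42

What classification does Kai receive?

Pass

Reflections: drop 51, 66 → average of remaining 4 = 292.5/4 = 73.125
Weighted total:
  Written exam 54 × 0.24 = 12.96
  Reading responses 42 × 0.11 = 4.62
  Participation 95 × 0.13 = 12.35
  Case studies 80.5 × 0.13 = 10.465
  Reflections 73.125 × 0.06 = 4.3875
  Homework 66 × 0.12 = 7.92
  Discussion 66.5 × 0.05 = 3.325
  Portfolio 42 × 0.16 = 6.72
Sum = 62.7475
62.7475 is ≥ 44 and < 63.5 → Pass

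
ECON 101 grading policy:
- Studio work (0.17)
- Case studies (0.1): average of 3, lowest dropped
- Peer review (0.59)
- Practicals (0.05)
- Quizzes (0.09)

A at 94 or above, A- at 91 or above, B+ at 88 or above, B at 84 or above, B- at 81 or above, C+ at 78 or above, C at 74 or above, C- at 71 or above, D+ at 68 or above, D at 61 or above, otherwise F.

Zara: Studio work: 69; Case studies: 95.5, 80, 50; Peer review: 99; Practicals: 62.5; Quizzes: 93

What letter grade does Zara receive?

B+

Case studies: drop 50 → average of remaining 2 = 175.5/2 = 87.75
Weighted total:
  Studio work 69 × 0.17 = 11.73
  Case studies 87.75 × 0.1 = 8.775
  Peer review 99 × 0.59 = 58.41
  Practicals 62.5 × 0.05 = 3.125
  Quizzes 93 × 0.09 = 8.37
Sum = 90.41
90.41 is ≥ 88 and < 91 → B+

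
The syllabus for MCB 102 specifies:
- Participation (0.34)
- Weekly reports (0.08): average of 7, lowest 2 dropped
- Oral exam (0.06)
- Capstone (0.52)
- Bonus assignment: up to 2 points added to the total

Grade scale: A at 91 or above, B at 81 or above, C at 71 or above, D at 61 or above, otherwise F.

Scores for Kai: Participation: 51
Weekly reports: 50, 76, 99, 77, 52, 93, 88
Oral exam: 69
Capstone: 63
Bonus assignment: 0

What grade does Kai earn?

D

Weekly reports: drop 50, 52 → average of remaining 5 = 433/5 = 86.6
Weighted total:
  Participation 51 × 0.34 = 17.34
  Weekly reports 86.6 × 0.08 = 6.928
  Oral exam 69 × 0.06 = 4.14
  Capstone 63 × 0.52 = 32.76
Sum = 61.168
Bonus assignment: 61.168 + 0 = 61.168
61.168 is ≥ 61 and < 71 → D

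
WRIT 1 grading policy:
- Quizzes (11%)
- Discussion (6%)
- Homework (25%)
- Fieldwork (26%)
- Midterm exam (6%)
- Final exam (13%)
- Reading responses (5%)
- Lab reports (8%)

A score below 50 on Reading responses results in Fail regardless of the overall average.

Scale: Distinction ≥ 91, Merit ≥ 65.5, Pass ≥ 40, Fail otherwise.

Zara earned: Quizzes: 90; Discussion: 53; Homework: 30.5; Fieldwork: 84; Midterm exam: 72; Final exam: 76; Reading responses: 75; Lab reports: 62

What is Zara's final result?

Pass

Reading responses score 75 ≥ 50: minimum met.
Weighted total:
  Quizzes 90 × 0.11 = 9.9
  Discussion 53 × 0.06 = 3.18
  Homework 30.5 × 0.25 = 7.625
  Fieldwork 84 × 0.26 = 21.84
  Midterm exam 72 × 0.06 = 4.32
  Final exam 76 × 0.13 = 9.88
  Reading responses 75 × 0.05 = 3.75
  Lab reports 62 × 0.08 = 4.96
Sum = 65.455
65.455 is ≥ 40 and < 65.5 → Pass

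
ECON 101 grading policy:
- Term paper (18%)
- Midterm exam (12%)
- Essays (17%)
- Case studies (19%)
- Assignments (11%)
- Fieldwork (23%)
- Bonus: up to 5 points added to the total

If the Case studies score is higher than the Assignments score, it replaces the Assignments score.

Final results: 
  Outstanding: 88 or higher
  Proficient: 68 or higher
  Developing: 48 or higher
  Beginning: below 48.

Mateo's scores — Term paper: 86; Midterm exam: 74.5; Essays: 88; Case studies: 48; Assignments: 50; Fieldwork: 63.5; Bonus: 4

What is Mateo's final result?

Proficient

Case studies (48) ≤ Assignments (50), so Assignments stays at 50.
Weighted total:
  Term paper 86 × 0.18 = 15.48
  Midterm exam 74.5 × 0.12 = 8.94
  Essays 88 × 0.17 = 14.96
  Case studies 48 × 0.19 = 9.12
  Assignments 50 × 0.11 = 5.5
  Fieldwork 63.5 × 0.23 = 14.605
Sum = 68.605
Bonus: 68.605 + 4 = 72.605
72.605 is ≥ 68 and < 88 → Proficient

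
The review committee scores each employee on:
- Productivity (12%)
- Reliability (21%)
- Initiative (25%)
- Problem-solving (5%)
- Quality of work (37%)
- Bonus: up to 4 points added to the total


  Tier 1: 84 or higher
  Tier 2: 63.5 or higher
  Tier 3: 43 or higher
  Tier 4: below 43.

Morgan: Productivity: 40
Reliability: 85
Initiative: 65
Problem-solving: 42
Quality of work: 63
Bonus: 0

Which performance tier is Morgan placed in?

Tier 2

Weighted total:
  Productivity 40 × 0.12 = 4.8
  Reliability 85 × 0.21 = 17.85
  Initiative 65 × 0.25 = 16.25
  Problem-solving 42 × 0.05 = 2.1
  Quality of work 63 × 0.37 = 23.31
Sum = 64.31
Bonus: 64.31 + 0 = 64.31
64.31 is ≥ 63.5 and < 84 → Tier 2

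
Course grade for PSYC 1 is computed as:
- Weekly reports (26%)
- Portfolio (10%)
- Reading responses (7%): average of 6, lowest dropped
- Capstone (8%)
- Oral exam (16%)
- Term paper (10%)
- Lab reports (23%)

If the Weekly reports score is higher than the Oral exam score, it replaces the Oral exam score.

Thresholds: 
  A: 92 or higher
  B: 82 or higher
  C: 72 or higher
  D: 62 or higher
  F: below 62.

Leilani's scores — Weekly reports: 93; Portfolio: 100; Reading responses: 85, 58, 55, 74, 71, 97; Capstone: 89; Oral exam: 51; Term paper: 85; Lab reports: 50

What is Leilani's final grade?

C

Reading responses: drop 55 → average of remaining 5 = 385/5 = 77
Weekly reports (93) > Oral exam (51), so Oral exam counts as 93.
Weighted total:
  Weekly reports 93 × 0.26 = 24.18
  Portfolio 100 × 0.1 = 10
  Reading responses 77 × 0.07 = 5.39
  Capstone 89 × 0.08 = 7.12
  Oral exam 93 × 0.16 = 14.88
  Term paper 85 × 0.1 = 8.5
  Lab reports 50 × 0.23 = 11.5
Sum = 81.57
81.57 is ≥ 72 and < 82 → C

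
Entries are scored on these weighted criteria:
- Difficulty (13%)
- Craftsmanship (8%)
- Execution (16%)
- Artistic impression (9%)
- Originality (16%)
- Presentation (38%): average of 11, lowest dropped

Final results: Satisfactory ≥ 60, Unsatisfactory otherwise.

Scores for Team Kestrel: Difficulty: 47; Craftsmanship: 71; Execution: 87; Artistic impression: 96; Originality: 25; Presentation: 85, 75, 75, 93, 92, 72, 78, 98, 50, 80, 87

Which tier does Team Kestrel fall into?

Satisfactory

Presentation: drop 50 → average of remaining 10 = 835/10 = 83.5
Weighted total:
  Difficulty 47 × 0.13 = 6.11
  Craftsmanship 71 × 0.08 = 5.68
  Execution 87 × 0.16 = 13.92
  Artistic impression 96 × 0.09 = 8.64
  Originality 25 × 0.16 = 4
  Presentation 83.5 × 0.38 = 31.73
Sum = 70.08
70.08 ≥ 60 → Satisfactory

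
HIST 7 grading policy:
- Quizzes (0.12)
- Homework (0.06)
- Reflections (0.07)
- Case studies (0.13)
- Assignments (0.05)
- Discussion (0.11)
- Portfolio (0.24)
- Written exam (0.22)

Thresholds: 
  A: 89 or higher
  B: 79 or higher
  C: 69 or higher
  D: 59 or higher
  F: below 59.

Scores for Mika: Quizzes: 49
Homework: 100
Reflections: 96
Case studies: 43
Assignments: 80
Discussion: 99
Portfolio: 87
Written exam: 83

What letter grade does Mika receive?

Weighted total:
  Quizzes 49 × 0.12 = 5.88
  Homework 100 × 0.06 = 6
  Reflections 96 × 0.07 = 6.72
  Case studies 43 × 0.13 = 5.59
  Assignments 80 × 0.05 = 4
  Discussion 99 × 0.11 = 10.89
  Portfolio 87 × 0.24 = 20.88
  Written exam 83 × 0.22 = 18.26
Sum = 78.22
78.22 is ≥ 69 and < 79 → C

C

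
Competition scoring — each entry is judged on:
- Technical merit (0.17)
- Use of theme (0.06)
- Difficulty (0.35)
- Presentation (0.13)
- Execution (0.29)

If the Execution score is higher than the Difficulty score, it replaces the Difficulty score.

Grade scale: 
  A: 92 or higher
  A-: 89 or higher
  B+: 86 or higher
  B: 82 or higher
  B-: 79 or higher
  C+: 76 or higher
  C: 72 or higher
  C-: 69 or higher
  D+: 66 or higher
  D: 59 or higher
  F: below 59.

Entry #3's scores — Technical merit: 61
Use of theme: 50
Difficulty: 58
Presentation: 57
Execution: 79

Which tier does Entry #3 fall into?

Execution (79) > Difficulty (58), so Difficulty counts as 79.
Weighted total:
  Technical merit 61 × 0.17 = 10.37
  Use of theme 50 × 0.06 = 3
  Difficulty 79 × 0.35 = 27.65
  Presentation 57 × 0.13 = 7.41
  Execution 79 × 0.29 = 22.91
Sum = 71.34
71.34 is ≥ 69 and < 72 → C-

C-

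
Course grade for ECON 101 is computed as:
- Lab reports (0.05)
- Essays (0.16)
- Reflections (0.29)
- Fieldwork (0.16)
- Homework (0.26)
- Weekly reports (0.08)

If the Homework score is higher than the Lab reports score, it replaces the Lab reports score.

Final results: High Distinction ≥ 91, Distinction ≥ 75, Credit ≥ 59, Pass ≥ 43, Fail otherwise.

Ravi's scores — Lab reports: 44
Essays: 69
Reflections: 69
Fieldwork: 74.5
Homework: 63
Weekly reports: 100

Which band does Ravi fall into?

Homework (63) > Lab reports (44), so Lab reports counts as 63.
Weighted total:
  Lab reports 63 × 0.05 = 3.15
  Essays 69 × 0.16 = 11.04
  Reflections 69 × 0.29 = 20.01
  Fieldwork 74.5 × 0.16 = 11.92
  Homework 63 × 0.26 = 16.38
  Weekly reports 100 × 0.08 = 8
Sum = 70.5
70.5 is ≥ 59 and < 75 → Credit

Credit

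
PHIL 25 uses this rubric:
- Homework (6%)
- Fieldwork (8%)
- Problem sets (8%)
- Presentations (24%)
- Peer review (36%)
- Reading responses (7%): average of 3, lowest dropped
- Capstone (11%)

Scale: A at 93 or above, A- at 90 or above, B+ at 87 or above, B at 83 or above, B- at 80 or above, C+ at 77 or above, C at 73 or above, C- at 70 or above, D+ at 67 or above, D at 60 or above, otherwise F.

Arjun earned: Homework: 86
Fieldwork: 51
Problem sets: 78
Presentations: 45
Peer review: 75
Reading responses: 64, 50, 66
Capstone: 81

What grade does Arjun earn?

Reading responses: drop 50 → average of remaining 2 = 130/2 = 65
Weighted total:
  Homework 86 × 0.06 = 5.16
  Fieldwork 51 × 0.08 = 4.08
  Problem sets 78 × 0.08 = 6.24
  Presentations 45 × 0.24 = 10.8
  Peer review 75 × 0.36 = 27
  Reading responses 65 × 0.07 = 4.55
  Capstone 81 × 0.11 = 8.91
Sum = 66.74
66.74 is ≥ 60 and < 67 → D

D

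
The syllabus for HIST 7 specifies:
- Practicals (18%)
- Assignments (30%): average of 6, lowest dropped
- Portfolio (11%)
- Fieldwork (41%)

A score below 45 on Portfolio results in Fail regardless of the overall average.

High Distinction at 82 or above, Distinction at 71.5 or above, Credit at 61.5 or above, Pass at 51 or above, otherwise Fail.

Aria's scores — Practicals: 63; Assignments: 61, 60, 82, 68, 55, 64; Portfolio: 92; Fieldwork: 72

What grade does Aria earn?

Assignments: drop 55 → average of remaining 5 = 335/5 = 67
Portfolio score 92 ≥ 45: minimum met.
Weighted total:
  Practicals 63 × 0.18 = 11.34
  Assignments 67 × 0.3 = 20.1
  Portfolio 92 × 0.11 = 10.12
  Fieldwork 72 × 0.41 = 29.52
Sum = 71.08
71.08 is ≥ 61.5 and < 71.5 → Credit

Credit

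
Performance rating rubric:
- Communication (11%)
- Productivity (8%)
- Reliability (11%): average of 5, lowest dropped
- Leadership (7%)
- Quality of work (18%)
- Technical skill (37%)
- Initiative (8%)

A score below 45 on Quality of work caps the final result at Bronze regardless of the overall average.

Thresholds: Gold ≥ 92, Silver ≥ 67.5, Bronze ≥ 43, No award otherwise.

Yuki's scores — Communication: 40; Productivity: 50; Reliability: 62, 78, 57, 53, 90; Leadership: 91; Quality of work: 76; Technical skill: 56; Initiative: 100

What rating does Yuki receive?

Reliability: drop 53 → average of remaining 4 = 287/4 = 71.75
Quality of work score 76 ≥ 45: minimum met.
Weighted total:
  Communication 40 × 0.11 = 4.4
  Productivity 50 × 0.08 = 4
  Reliability 71.75 × 0.11 = 7.8925
  Leadership 91 × 0.07 = 6.37
  Quality of work 76 × 0.18 = 13.68
  Technical skill 56 × 0.37 = 20.72
  Initiative 100 × 0.08 = 8
Sum = 65.0625
65.0625 is ≥ 43 and < 67.5 → Bronze

Bronze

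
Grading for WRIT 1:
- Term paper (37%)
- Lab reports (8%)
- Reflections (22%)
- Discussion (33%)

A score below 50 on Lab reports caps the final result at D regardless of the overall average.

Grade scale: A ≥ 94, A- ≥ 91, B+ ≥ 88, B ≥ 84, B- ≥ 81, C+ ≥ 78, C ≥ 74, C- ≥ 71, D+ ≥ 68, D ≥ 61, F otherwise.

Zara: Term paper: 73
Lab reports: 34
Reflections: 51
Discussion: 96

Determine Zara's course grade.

Lab reports score 34 < 50: minimum not met.
Weighted total:
  Term paper 73 × 0.37 = 27.01
  Lab reports 34 × 0.08 = 2.72
  Reflections 51 × 0.22 = 11.22
  Discussion 96 × 0.33 = 31.68
Sum = 72.63
72.63 would be C-; cap at D applies → D.

D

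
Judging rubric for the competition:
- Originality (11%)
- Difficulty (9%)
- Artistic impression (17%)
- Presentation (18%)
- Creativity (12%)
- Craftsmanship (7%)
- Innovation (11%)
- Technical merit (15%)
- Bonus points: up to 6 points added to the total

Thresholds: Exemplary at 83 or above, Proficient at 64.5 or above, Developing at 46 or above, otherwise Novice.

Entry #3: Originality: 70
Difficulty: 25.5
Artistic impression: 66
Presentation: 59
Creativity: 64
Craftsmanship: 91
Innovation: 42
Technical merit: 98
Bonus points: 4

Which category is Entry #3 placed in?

Proficient

Weighted total:
  Originality 70 × 0.11 = 7.7
  Difficulty 25.5 × 0.09 = 2.295
  Artistic impression 66 × 0.17 = 11.22
  Presentation 59 × 0.18 = 10.62
  Creativity 64 × 0.12 = 7.68
  Craftsmanship 91 × 0.07 = 6.37
  Innovation 42 × 0.11 = 4.62
  Technical merit 98 × 0.15 = 14.7
Sum = 65.205
Bonus points: 65.205 + 4 = 69.205
69.205 is ≥ 64.5 and < 83 → Proficient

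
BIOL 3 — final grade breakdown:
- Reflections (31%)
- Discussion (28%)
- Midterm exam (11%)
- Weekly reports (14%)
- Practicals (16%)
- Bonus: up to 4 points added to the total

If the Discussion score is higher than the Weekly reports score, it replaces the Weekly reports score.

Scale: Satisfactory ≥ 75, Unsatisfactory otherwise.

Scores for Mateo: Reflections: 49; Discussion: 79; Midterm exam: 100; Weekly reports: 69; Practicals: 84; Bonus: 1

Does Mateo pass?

Discussion (79) > Weekly reports (69), so Weekly reports counts as 79.
Weighted total:
  Reflections 49 × 0.31 = 15.19
  Discussion 79 × 0.28 = 22.12
  Midterm exam 100 × 0.11 = 11
  Weekly reports 79 × 0.14 = 11.06
  Practicals 84 × 0.16 = 13.44
Sum = 72.81
Bonus: 72.81 + 1 = 73.81
73.81 < 75 → Unsatisfactory

Unsatisfactory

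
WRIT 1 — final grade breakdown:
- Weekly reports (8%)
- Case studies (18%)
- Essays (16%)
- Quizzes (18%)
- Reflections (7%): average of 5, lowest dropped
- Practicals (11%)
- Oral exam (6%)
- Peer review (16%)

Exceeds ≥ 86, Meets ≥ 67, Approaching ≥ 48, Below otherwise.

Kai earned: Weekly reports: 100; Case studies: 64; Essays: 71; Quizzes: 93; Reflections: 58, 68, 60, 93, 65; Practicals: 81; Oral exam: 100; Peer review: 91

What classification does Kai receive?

Reflections: drop 58 → average of remaining 4 = 286/4 = 71.5
Weighted total:
  Weekly reports 100 × 0.08 = 8
  Case studies 64 × 0.18 = 11.52
  Essays 71 × 0.16 = 11.36
  Quizzes 93 × 0.18 = 16.74
  Reflections 71.5 × 0.07 = 5.005
  Practicals 81 × 0.11 = 8.91
  Oral exam 100 × 0.06 = 6
  Peer review 91 × 0.16 = 14.56
Sum = 82.095
82.095 is ≥ 67 and < 86 → Meets

Meets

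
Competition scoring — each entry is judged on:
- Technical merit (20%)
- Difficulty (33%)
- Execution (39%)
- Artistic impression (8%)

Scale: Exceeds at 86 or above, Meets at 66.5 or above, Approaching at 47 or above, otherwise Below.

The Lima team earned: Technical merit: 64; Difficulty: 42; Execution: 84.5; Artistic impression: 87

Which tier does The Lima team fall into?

Meets

Weighted total:
  Technical merit 64 × 0.2 = 12.8
  Difficulty 42 × 0.33 = 13.86
  Execution 84.5 × 0.39 = 32.955
  Artistic impression 87 × 0.08 = 6.96
Sum = 66.575
66.575 is ≥ 66.5 and < 86 → Meets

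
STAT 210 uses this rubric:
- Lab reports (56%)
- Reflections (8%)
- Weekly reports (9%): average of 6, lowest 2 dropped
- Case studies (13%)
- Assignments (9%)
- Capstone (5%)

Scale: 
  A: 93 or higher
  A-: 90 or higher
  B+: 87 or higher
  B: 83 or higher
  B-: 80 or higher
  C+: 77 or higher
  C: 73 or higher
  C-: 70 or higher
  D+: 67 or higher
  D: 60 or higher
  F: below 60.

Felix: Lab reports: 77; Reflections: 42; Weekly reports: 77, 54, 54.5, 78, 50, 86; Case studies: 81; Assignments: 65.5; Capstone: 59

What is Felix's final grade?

C-

Weekly reports: drop 50, 54 → average of remaining 4 = 295.5/4 = 73.875
Weighted total:
  Lab reports 77 × 0.56 = 43.12
  Reflections 42 × 0.08 = 3.36
  Weekly reports 73.875 × 0.09 = 6.64875
  Case studies 81 × 0.13 = 10.53
  Assignments 65.5 × 0.09 = 5.895
  Capstone 59 × 0.05 = 2.95
Sum = 72.50375
72.50375 is ≥ 70 and < 73 → C-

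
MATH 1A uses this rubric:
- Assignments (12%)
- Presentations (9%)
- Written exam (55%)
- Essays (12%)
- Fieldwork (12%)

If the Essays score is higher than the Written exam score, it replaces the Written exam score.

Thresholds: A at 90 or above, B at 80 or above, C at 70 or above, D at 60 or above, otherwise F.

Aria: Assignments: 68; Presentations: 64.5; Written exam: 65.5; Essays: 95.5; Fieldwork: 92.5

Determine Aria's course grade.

Essays (95.5) > Written exam (65.5), so Written exam counts as 95.5.
Weighted total:
  Assignments 68 × 0.12 = 8.16
  Presentations 64.5 × 0.09 = 5.805
  Written exam 95.5 × 0.55 = 52.525
  Essays 95.5 × 0.12 = 11.46
  Fieldwork 92.5 × 0.12 = 11.1
Sum = 89.05
89.05 is ≥ 80 and < 90 → B

B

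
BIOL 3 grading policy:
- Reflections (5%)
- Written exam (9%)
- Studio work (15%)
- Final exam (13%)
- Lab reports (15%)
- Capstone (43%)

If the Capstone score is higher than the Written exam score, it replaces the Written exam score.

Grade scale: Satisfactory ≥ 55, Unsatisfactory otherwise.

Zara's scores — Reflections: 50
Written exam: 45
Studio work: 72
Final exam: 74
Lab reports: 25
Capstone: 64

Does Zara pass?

Satisfactory

Capstone (64) > Written exam (45), so Written exam counts as 64.
Weighted total:
  Reflections 50 × 0.05 = 2.5
  Written exam 64 × 0.09 = 5.76
  Studio work 72 × 0.15 = 10.8
  Final exam 74 × 0.13 = 9.62
  Lab reports 25 × 0.15 = 3.75
  Capstone 64 × 0.43 = 27.52
Sum = 59.95
59.95 ≥ 55 → Satisfactory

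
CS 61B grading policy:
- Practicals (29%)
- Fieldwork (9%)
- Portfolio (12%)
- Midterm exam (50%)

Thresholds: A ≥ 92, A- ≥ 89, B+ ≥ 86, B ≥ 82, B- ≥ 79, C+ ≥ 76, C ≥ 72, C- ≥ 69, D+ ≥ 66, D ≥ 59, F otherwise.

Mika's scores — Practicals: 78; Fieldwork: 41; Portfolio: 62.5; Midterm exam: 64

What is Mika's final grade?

Weighted total:
  Practicals 78 × 0.29 = 22.62
  Fieldwork 41 × 0.09 = 3.69
  Portfolio 62.5 × 0.12 = 7.5
  Midterm exam 64 × 0.5 = 32
Sum = 65.81
65.81 is ≥ 59 and < 66 → D

D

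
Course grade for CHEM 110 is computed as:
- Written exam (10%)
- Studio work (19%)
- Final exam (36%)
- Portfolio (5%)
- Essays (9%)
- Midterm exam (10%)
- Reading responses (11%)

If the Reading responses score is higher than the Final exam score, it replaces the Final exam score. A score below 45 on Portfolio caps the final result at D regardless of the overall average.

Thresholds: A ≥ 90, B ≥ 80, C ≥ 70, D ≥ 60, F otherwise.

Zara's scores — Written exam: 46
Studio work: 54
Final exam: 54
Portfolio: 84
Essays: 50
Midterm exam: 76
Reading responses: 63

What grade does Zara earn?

Reading responses (63) > Final exam (54), so Final exam counts as 63.
Portfolio score 84 ≥ 45: minimum met.
Weighted total:
  Written exam 46 × 0.1 = 4.6
  Studio work 54 × 0.19 = 10.26
  Final exam 63 × 0.36 = 22.68
  Portfolio 84 × 0.05 = 4.2
  Essays 50 × 0.09 = 4.5
  Midterm exam 76 × 0.1 = 7.6
  Reading responses 63 × 0.11 = 6.93
Sum = 60.77
60.77 is ≥ 60 and < 70 → D

D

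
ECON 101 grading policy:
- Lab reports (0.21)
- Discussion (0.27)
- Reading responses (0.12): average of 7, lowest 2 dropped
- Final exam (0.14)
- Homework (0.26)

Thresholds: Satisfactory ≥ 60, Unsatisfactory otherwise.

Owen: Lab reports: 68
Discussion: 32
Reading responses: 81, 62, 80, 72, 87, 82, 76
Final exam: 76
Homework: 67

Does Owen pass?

Satisfactory

Reading responses: drop 62, 72 → average of remaining 5 = 406/5 = 81.2
Weighted total:
  Lab reports 68 × 0.21 = 14.28
  Discussion 32 × 0.27 = 8.64
  Reading responses 81.2 × 0.12 = 9.744
  Final exam 76 × 0.14 = 10.64
  Homework 67 × 0.26 = 17.42
Sum = 60.724
60.724 ≥ 60 → Satisfactory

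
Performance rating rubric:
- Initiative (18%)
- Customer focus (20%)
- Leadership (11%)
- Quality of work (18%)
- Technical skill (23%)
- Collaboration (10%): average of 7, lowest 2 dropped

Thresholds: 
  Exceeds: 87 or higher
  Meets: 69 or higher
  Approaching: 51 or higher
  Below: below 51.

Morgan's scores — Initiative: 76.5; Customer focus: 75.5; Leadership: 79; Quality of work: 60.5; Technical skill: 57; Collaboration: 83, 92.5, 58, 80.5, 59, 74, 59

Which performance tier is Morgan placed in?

Collaboration: drop 58, 59 → average of remaining 5 = 389/5 = 77.8
Weighted total:
  Initiative 76.5 × 0.18 = 13.77
  Customer focus 75.5 × 0.2 = 15.1
  Leadership 79 × 0.11 = 8.69
  Quality of work 60.5 × 0.18 = 10.89
  Technical skill 57 × 0.23 = 13.11
  Collaboration 77.8 × 0.1 = 7.78
Sum = 69.34
69.34 is ≥ 69 and < 87 → Meets

Meets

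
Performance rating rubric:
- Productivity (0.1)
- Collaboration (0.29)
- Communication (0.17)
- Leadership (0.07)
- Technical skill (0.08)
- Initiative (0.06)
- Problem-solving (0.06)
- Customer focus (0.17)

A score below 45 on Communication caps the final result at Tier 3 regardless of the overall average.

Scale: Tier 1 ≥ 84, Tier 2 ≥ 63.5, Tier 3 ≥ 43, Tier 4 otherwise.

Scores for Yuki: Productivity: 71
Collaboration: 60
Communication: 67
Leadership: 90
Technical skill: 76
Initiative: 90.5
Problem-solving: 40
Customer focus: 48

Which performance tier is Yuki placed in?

Communication score 67 ≥ 45: minimum met.
Weighted total:
  Productivity 71 × 0.1 = 7.1
  Collaboration 60 × 0.29 = 17.4
  Communication 67 × 0.17 = 11.39
  Leadership 90 × 0.07 = 6.3
  Technical skill 76 × 0.08 = 6.08
  Initiative 90.5 × 0.06 = 5.43
  Problem-solving 40 × 0.06 = 2.4
  Customer focus 48 × 0.17 = 8.16
Sum = 64.26
64.26 is ≥ 63.5 and < 84 → Tier 2

Tier 2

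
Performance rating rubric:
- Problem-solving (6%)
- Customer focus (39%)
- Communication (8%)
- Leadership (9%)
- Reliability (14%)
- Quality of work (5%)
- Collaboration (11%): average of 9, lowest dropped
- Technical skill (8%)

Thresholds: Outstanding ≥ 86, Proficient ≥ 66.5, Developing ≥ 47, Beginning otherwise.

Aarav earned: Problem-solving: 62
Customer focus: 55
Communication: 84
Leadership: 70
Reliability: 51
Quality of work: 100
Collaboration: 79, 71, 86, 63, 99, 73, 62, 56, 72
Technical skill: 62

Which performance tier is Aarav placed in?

Developing

Collaboration: drop 56 → average of remaining 8 = 605/8 = 75.625
Weighted total:
  Problem-solving 62 × 0.06 = 3.72
  Customer focus 55 × 0.39 = 21.45
  Communication 84 × 0.08 = 6.72
  Leadership 70 × 0.09 = 6.3
  Reliability 51 × 0.14 = 7.14
  Quality of work 100 × 0.05 = 5
  Collaboration 75.625 × 0.11 = 8.31875
  Technical skill 62 × 0.08 = 4.96
Sum = 63.60875
63.60875 is ≥ 47 and < 66.5 → Developing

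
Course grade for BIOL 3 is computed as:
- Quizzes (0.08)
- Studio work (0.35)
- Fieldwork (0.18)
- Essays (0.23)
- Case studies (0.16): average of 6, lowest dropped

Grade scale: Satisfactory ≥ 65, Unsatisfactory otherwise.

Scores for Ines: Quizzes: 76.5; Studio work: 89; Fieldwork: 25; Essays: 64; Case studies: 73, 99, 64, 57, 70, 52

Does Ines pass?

Case studies: drop 52 → average of remaining 5 = 363/5 = 72.6
Weighted total:
  Quizzes 76.5 × 0.08 = 6.12
  Studio work 89 × 0.35 = 31.15
  Fieldwork 25 × 0.18 = 4.5
  Essays 64 × 0.23 = 14.72
  Case studies 72.6 × 0.16 = 11.616
Sum = 68.106
68.106 ≥ 65 → Satisfactory

Satisfactory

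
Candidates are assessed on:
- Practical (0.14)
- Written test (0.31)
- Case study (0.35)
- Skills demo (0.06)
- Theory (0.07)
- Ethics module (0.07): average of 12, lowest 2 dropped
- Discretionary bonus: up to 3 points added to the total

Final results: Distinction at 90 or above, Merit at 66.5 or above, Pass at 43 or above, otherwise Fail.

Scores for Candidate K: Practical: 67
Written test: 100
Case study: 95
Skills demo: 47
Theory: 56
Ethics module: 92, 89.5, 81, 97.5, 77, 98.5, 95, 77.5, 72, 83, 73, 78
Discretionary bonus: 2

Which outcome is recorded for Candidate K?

Ethics module: drop 72, 73 → average of remaining 10 = 869/10 = 86.9
Weighted total:
  Practical 67 × 0.14 = 9.38
  Written test 100 × 0.31 = 31
  Case study 95 × 0.35 = 33.25
  Skills demo 47 × 0.06 = 2.82
  Theory 56 × 0.07 = 3.92
  Ethics module 86.9 × 0.07 = 6.083
Sum = 86.453
Discretionary bonus: 86.453 + 2 = 88.453
88.453 is ≥ 66.5 and < 90 → Merit

Merit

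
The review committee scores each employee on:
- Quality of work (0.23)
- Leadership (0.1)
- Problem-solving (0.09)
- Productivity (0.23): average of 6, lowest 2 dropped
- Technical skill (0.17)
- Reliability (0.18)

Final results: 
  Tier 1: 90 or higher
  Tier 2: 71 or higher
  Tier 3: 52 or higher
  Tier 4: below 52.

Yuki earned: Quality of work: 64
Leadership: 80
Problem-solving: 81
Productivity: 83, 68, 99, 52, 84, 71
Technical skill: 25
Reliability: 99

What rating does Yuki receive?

Productivity: drop 52, 68 → average of remaining 4 = 337/4 = 84.25
Weighted total:
  Quality of work 64 × 0.23 = 14.72
  Leadership 80 × 0.1 = 8
  Problem-solving 81 × 0.09 = 7.29
  Productivity 84.25 × 0.23 = 19.3775
  Technical skill 25 × 0.17 = 4.25
  Reliability 99 × 0.18 = 17.82
Sum = 71.4575
71.4575 is ≥ 71 and < 90 → Tier 2

Tier 2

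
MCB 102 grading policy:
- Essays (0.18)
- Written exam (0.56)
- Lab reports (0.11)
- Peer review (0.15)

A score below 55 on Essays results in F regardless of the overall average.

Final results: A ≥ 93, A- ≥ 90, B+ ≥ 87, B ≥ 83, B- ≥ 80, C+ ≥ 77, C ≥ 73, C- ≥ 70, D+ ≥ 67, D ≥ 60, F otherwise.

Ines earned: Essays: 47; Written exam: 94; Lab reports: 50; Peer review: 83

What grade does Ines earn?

Essays score 47 < 55: minimum not met.
Weighted total:
  Essays 47 × 0.18 = 8.46
  Written exam 94 × 0.56 = 52.64
  Lab reports 50 × 0.11 = 5.5
  Peer review 83 × 0.15 = 12.45
Sum = 79.05
Because the Essays minimum was not met, the result is F.

F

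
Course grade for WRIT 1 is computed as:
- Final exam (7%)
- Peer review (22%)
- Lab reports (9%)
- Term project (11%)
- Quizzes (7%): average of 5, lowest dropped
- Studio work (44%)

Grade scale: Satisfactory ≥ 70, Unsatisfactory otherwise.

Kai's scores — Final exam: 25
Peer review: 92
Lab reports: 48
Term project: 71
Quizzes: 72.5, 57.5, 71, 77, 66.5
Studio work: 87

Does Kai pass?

Quizzes: drop 57.5 → average of remaining 4 = 287/4 = 71.75
Weighted total:
  Final exam 25 × 0.07 = 1.75
  Peer review 92 × 0.22 = 20.24
  Lab reports 48 × 0.09 = 4.32
  Term project 71 × 0.11 = 7.81
  Quizzes 71.75 × 0.07 = 5.0225
  Studio work 87 × 0.44 = 38.28
Sum = 77.4225
77.4225 ≥ 70 → Satisfactory

Satisfactory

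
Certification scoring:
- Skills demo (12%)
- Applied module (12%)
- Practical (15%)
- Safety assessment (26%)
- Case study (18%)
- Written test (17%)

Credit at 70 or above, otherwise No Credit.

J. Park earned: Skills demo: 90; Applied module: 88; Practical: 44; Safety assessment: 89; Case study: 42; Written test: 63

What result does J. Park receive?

No Credit

Weighted total:
  Skills demo 90 × 0.12 = 10.8
  Applied module 88 × 0.12 = 10.56
  Practical 44 × 0.15 = 6.6
  Safety assessment 89 × 0.26 = 23.14
  Case study 42 × 0.18 = 7.56
  Written test 63 × 0.17 = 10.71
Sum = 69.37
69.37 < 70 → No Credit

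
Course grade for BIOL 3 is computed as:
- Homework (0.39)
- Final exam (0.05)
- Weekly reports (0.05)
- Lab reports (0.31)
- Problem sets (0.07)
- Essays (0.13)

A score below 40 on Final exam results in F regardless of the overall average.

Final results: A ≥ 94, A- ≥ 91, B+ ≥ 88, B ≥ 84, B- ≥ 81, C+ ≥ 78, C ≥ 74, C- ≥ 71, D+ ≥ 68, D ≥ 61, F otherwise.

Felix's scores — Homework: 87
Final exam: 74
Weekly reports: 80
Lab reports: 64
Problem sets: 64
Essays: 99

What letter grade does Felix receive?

Final exam score 74 ≥ 40: minimum met.
Weighted total:
  Homework 87 × 0.39 = 33.93
  Final exam 74 × 0.05 = 3.7
  Weekly reports 80 × 0.05 = 4
  Lab reports 64 × 0.31 = 19.84
  Problem sets 64 × 0.07 = 4.48
  Essays 99 × 0.13 = 12.87
Sum = 78.82
78.82 is ≥ 78 and < 81 → C+

C+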